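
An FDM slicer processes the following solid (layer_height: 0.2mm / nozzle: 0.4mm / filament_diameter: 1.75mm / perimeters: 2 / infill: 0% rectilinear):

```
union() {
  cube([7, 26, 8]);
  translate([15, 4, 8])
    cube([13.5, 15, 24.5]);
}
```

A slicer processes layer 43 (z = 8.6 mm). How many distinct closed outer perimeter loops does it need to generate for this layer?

1

At z = 8.6 mm: the cube does not reach this height (z outside [0, 8]); the cube at (15, 4) (footprint 13.5×15) is included at this height; Taking the union: only the 13.5×15 cube at (15, 4) is present, so the union is just that shape — 1 connected region. The result has 1 disconnected region.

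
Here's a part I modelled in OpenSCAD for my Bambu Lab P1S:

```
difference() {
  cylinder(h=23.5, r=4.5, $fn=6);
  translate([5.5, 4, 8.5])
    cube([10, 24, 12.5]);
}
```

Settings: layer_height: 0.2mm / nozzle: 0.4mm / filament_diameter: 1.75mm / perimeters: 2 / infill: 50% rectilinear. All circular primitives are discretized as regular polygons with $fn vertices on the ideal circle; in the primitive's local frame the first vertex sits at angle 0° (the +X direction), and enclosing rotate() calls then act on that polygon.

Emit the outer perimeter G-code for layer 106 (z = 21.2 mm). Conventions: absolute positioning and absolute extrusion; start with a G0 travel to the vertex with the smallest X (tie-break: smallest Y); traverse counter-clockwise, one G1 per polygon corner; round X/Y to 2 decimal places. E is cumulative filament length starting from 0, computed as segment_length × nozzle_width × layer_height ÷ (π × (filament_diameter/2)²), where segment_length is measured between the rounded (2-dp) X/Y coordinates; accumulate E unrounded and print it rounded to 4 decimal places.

At z = 21.2 mm: the cylinder: section is a regular 6-gon, circumradius r=4.5; the cube at (5.5, 4) is not intersected at this z (z outside [8.5, 21]); Taking the first minus the rest: none of the subtracted shapes is present at this height, so the r=4.5 cylinder is unchanged — 1 connected region. The outline is a single polygon with 6 vertices. Extrusion per mm of travel: 0.4 × 0.2 / (π × 0.875²) = 0.033260. Accumulating E over each segment gives final E = 0.8984.

G0 X-4.50 Y0.00 Z21.20
G1 X-2.25 Y-3.90 E0.1498
G1 X2.25 Y-3.90 E0.2994
G1 X4.50 Y0.00 E0.4492
G1 X2.25 Y3.90 E0.5989
G1 X-2.25 Y3.90 E0.7486
G1 X-4.50 Y0.00 E0.8984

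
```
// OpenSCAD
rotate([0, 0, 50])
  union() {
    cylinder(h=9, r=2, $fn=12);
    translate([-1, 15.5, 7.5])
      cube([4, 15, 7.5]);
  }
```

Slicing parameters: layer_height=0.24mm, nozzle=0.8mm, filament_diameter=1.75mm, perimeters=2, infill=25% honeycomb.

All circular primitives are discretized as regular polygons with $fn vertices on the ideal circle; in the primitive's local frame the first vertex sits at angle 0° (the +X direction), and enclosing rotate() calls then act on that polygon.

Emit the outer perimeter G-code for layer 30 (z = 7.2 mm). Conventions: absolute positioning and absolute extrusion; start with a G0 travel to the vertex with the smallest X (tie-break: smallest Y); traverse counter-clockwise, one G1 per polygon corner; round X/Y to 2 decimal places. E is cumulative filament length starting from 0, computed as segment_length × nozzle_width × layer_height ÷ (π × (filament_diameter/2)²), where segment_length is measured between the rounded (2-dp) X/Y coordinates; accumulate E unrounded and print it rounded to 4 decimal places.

At z = 7.2 mm: the r=2 cylinder gives a regular 12-gon of circumradius 2 (constant along its height); the cube at (-1, 15.5) does not reach this height (z outside [7.5, 15]); Taking the union: only the r=2 cylinder is present, so the union is just that shape — 1 connected region; (whole slice rotated 50° about Z — lengths, areas and connectivity unchanged). The outline is a single polygon with 12 vertices. Extrusion per mm of travel: 0.8 × 0.24 / (π × 0.875²) = 0.079824. Accumulating E over each segment gives final E = 0.9919.

G0 X-1.97 Y0.35 Z7.20
G1 X-1.88 Y-0.68 E0.0825
G1 X-1.29 Y-1.53 E0.1651
G1 X-0.35 Y-1.97 E0.2480
G1 X0.68 Y-1.88 E0.3305
G1 X1.53 Y-1.29 E0.4131
G1 X1.97 Y-0.35 E0.4959
G1 X1.88 Y0.68 E0.5785
G1 X1.29 Y1.53 E0.6611
G1 X0.35 Y1.97 E0.7439
G1 X-0.68 Y1.88 E0.8265
G1 X-1.53 Y1.29 E0.9091
G1 X-1.97 Y0.35 E0.9919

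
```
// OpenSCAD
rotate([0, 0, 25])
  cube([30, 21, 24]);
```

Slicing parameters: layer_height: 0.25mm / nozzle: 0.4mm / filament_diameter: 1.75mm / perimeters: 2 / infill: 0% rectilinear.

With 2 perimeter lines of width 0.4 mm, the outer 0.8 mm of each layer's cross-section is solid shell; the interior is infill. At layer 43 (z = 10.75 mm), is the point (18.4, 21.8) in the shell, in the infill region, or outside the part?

infill

At z = 10.75 mm: the cube is present — its section is the full 30×21 rectangle; (rotated 25° about Z; rotation is an isometry so areas/perimeters/island counts are preserved). Overall, the cross-section is a single solid region. Undo the 25° rotation: the query point maps to (25.889, 11.981) in the un-rotated model frame. The nearest boundary edge runs (30.00, 0.00)→(30.00, 21.00); distance from the point to it = 4.11 mm. The point is inside the cross-section and 4.11 mm from the nearest boundary — more than the 0.8 mm shell width (2 × 0.4), so it's in the infill interior.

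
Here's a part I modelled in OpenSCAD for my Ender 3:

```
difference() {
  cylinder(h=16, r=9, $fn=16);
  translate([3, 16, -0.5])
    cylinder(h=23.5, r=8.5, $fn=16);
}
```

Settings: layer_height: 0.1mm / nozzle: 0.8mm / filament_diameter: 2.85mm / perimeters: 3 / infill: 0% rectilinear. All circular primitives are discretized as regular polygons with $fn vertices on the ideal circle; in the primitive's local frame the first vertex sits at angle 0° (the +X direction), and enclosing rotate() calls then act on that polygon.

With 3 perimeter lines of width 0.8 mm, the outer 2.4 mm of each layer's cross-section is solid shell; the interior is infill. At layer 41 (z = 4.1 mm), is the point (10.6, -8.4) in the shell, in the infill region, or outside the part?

At z = 4.1 mm: the cylinder: section is a regular 16-gon, circumradius r=9; the r=8.5 cylinder at (3, 16) contributes a regular 16-gon of circumradius 8.5; Subtracting the remaining from the first: starting from the r=9 cylinder, the r=8.5 cylinder at (3, 16) partially overlaps it — only the 3.96 mm² overlap (of its 221.19 mm²) is removed, clipping the outline — 1 connected region. Overall, the cross-section is a single solid region. The nearest boundary edge runs (8.31, -3.44)→(6.36, -6.36); distance from the point to it = 4.65 mm. The point is not inside any of the regions above, so it lies outside the cross-section (4.65 mm from the nearest boundary).

outside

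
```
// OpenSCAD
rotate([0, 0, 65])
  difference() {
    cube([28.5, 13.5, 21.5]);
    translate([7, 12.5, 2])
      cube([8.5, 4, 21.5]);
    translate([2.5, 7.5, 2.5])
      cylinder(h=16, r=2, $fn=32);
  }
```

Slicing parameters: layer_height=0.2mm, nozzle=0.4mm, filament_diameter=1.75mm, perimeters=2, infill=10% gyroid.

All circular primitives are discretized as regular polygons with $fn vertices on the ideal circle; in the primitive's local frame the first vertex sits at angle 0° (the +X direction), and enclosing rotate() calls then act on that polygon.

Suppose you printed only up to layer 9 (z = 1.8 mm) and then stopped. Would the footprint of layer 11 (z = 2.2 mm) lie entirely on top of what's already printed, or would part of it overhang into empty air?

entirely on top

Compare the two slices. At z = 1.8: the 28.5×13.5 cube contributes its full rectangle (area 384.75 mm²); the cube at (7, 12.5) is absent (z outside [2, 23.5]); the cylinder at (2.5, 7.5) is absent (z outside [2.5, 18.5]); After the difference (first − rest): none of the subtracted shapes is present at this height, so the 28.5×13.5 cube is unchanged — area = 384.75 mm²; (rotated 65° about Z; rotation is an isometry so areas/perimeters/island counts are preserved). At z = 2.2: the 28.5×13.5 cube contributes its full rectangle (area 384.75 mm²); the cube at (7, 12.5) is present — its section is the full 8.5×4 rectangle (area 34.00 mm²); the cylinder at (2.5, 7.5) does not reach this height (z outside [2.5, 18.5]); Taking the first minus the rest: starting from the 28.5×13.5 cube (384.75 mm²), the 8.5×4 cube at (7, 12.5) partially overlaps it — only the 8.50 mm² overlap (of its 34.00 mm²) is removed, clipping the outline — area = 376.25 mm²; (whole slice rotated 65° about Z — lengths, areas and connectivity unchanged). Checking containment: the cross-section at z = 2.2 is a subset of the cross-section at z = 1.8.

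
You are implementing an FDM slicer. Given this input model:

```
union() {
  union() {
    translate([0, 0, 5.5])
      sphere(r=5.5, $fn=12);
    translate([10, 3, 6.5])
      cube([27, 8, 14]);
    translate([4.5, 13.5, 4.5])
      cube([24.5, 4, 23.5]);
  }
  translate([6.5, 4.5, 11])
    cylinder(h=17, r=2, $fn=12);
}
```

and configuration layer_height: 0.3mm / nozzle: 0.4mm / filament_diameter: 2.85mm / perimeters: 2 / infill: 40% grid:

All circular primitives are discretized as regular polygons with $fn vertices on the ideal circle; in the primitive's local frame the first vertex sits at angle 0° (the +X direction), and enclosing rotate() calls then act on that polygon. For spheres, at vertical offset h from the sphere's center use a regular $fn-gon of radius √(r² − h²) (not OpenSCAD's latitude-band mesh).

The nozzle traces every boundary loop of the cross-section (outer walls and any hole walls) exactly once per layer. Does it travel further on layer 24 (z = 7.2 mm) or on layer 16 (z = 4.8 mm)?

Layer 24 (z = 7.2): the r=5.5 sphere contributes a regular 12-gon of circumradius √(5.5²−1.7²) = 5.231 (perimeter = 2·12·5.231·sin(180°/12) = 32.49 mm); the cube at (10, 3) is present — its section is the full 27×8 rectangle (perimeter 70.00 mm); the cube at (4.5, 13.5) (footprint 24.5×4) is included at this height (perimeter 57.00 mm); Combining (union): the 3 present regions are separate (no shared area or edge), so areas and boundary lengths simply add and each stays a separate island — boundary = 159.49 mm; the cylinder at (6.5, 4.5) is not intersected at this z (z outside [11, 28]); Merging all regions: only the result so far is present, so the union is just that shape — boundary = 159.49 mm. So its perimeter = 159.49 mm. Layer 16 (z = 4.8): the r=5.5 sphere slices to a regular 12-gon of circumradius 5.455 (√(r²−h²) with h=0.7 from center) (perimeter = 2·12·5.455·sin(180°/12) = 33.89 mm); the cube at (10, 3) does not reach this height (z outside [6.5, 20.5]); the cube at (4.5, 13.5) is present — its section is the full 24.5×4 rectangle (perimeter 57.00 mm); Combining (union): the 2 present regions are separate (no shared area or edge), so areas and boundary lengths simply add and each stays a separate island — boundary = 90.89 mm; the cylinder at (6.5, 4.5) is not intersected at this z (z outside [11, 28]); Merging all regions: only the result so far is present, so the union is just that shape — boundary = 90.89 mm. So its perimeter = 90.89 mm. Layer 24 is larger (159.49 vs 90.89 mm).

layer 24 (z = 7.2 mm)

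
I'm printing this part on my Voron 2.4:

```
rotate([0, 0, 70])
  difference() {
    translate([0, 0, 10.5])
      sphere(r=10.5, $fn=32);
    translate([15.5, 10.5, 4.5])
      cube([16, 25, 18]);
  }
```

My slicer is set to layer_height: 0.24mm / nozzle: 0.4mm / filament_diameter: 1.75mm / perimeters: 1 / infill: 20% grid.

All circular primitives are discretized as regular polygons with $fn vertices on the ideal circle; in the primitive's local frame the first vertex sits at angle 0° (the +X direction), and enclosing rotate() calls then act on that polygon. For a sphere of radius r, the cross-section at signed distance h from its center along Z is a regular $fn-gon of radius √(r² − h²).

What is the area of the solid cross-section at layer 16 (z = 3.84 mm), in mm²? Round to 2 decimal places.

205.69 mm²

At z = 3.84 mm: the r=10.5 sphere slices to a regular 32-gon of circumradius 8.118 (√(r²−h²) with h=6.66 from center) (area = (32/2)·8.118²·sin(360°/32) = 205.69 mm²); the cube at (15.5, 10.5) is absent (z outside [4.5, 22.5]); Taking the first minus the rest: none of the subtracted shapes is present at this height, so the r=10.5 sphere is unchanged — area = 205.69 mm²; (whole slice rotated 70° about Z — lengths, areas and connectivity unchanged). Overall, the cross-section is a single solid region. Net area = 205.69 mm².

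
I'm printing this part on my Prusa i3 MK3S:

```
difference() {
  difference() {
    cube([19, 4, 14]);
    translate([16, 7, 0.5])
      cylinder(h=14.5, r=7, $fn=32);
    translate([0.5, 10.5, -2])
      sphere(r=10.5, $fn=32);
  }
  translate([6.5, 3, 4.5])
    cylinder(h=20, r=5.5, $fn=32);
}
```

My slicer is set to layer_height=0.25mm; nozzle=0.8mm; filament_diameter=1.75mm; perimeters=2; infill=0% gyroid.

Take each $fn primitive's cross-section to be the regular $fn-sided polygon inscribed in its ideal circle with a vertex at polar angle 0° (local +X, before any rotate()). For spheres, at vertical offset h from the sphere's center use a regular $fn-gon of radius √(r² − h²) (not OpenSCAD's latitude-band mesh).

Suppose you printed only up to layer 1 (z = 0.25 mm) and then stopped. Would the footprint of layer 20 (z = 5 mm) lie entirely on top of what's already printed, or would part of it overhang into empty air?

part overhangs

Compare the two slices. At z = 0.25: the cube is present — its section is the full 19×4 rectangle (area 76.00 mm²); the cylinder at (16, 7) is not intersected at this z (z outside [0.5, 15]); the sphere at (0.5, 10.5): section is a regular 32-gon, circumradius = √(r²−h²) = √(10.5²−2.25²) = 10.256 (area = (32/2)·10.256²·sin(360°/32) = 328.34 mm²); Subtracting the remaining from the first: starting from the 19×4 cube (76.00 mm²), the r=10.5 sphere at (0.5, 10.5) partially overlaps it — only the 22.30 mm² overlap (of its 328.34 mm²) is removed, clipping the outline — area = 53.70 mm²; the cylinder at (6.5, 3) does not reach this height (z outside [4.5, 24.5]); After the difference (first − rest): none of the subtracted shapes is present at this height, so the result so far is unchanged — area = 53.70 mm². At z = 5: the cube (footprint 19×4) is included at this height (area 76.00 mm²); the r=7 cylinder at (16, 7) gives a regular 32-gon of circumradius 7 (constant along its height) (area = (32/2)·7.000²·sin(360°/32) = 152.95 mm²); the sphere at (0.5, 10.5): section is a regular 32-gon, circumradius = √(r²−h²) = √(10.5²−7²) = 7.826 (area = (32/2)·7.826²·sin(360°/32) = 191.19 mm²); Taking the first minus the rest: starting from the 19×4 cube (76.00 mm²), the r=7 cylinder at (16, 7) partially overlaps it — only the 29.24 mm² overlap (of its 152.95 mm²) is removed, clipping the outline; the r=10.5 sphere at (0.5, 10.5) partially overlaps it — only the 4.46 mm² overlap (of its 191.19 mm²) is removed, clipping the outline — area = 42.30 mm²; the r=5.5 cylinder at (6.5, 3) gives a regular 32-gon of circumradius 5.5 (constant along its height) (area = (32/2)·5.500²·sin(360°/32) = 94.42 mm²); Taking the first minus the rest: starting from that combined region (42.30 mm²), the r=5.5 cylinder at (6.5, 3) partially overlaps it — only the 35.51 mm² overlap (of its 94.42 mm²) is removed, clipping the outline — area = 6.80 mm². Checking containment: at z = 5 the cross-section extends beyond the z = 0.25 cross-section by about 3.08 mm².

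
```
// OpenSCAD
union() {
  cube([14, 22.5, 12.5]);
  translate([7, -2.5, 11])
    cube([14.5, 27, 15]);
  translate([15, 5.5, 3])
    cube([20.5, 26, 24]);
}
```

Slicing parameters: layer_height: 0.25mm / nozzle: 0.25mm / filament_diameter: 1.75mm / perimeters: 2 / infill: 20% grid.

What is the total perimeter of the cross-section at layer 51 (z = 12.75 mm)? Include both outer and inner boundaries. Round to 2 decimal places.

125.00 mm

At z = 12.75 mm: the cube is absent (z outside [0, 12.5]); the cube at (7, -2.5) is present — its section is the full 14.5×27 rectangle (perimeter 83.00 mm); the 20.5×26 cube at (15, 5.5) contributes its full rectangle (perimeter 93.00 mm); Combining (union): the regions partially overlap (shared area 123.50 mm²), so the edge portions inside another operand are dropped and the merged outline is re-measured after clipping — boundary = 125.00 mm. Overall, the cross-section is a single solid region. Total boundary length (outer) = 125.00 mm.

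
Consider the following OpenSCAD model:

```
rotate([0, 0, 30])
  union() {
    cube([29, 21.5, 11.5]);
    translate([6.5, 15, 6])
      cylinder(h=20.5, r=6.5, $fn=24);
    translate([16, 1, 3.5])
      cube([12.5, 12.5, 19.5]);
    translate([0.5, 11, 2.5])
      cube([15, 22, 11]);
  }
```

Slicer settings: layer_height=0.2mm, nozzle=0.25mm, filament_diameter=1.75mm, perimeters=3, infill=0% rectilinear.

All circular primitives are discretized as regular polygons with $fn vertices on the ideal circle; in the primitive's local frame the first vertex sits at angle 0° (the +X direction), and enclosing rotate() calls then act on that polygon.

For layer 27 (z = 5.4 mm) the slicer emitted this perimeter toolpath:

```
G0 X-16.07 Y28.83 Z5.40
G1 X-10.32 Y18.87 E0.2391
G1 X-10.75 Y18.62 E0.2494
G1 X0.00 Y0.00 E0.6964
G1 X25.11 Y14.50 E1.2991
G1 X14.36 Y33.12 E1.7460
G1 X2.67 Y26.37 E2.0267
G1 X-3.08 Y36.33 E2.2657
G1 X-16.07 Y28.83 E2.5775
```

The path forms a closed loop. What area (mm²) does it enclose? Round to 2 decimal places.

795.95 mm²

Apply the shoelace formula to the sequence of (X, Y) vertices; enclosed area = 795.95 mm².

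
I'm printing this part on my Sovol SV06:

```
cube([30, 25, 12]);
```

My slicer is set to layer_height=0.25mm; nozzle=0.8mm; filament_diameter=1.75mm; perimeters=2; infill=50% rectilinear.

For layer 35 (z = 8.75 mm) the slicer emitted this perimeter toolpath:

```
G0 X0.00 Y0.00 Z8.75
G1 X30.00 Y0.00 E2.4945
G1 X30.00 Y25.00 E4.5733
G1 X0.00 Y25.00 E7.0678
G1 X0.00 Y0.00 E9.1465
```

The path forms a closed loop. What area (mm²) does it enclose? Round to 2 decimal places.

750.00 mm²

Apply the shoelace formula to the sequence of (X, Y) vertices; enclosed area = 750.00 mm².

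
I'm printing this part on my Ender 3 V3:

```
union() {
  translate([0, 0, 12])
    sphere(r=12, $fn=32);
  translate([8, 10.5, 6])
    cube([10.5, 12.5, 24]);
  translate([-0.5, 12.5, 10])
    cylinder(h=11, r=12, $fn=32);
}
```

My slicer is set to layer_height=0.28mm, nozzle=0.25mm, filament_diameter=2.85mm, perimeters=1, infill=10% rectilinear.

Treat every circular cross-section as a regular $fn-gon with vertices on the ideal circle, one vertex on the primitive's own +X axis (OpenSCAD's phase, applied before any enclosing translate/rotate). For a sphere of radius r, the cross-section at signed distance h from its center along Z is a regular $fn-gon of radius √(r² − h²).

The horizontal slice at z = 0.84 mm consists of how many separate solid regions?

At z = 0.84 mm: the r=12 sphere slices to a regular 32-gon of circumradius 4.411 (√(r²−h²) with h=11.16 from center); the cube at (8, 10.5) is absent (z outside [6, 30]); the cylinder at (-0.5, 12.5) does not reach this height (z outside [10, 21]); Combining (union): only the r=12 sphere is present, so the union is just that shape — 1 connected region. The result has 1 disconnected region.

1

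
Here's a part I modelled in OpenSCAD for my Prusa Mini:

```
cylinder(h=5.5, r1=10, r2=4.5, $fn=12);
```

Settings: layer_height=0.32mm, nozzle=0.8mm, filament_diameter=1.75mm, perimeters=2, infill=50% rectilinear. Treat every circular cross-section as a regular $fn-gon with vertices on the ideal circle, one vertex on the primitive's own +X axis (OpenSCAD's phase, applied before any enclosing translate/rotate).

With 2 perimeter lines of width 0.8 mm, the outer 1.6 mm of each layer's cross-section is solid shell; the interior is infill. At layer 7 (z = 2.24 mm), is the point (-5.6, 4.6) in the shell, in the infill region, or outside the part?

At z = 2.24 mm: the cone (r1=10→r2=4.5) has section circumradius 7.760 here — a regular 12-gon. Overall, the cross-section is a single solid region. The nearest boundary edge runs (-3.88, 6.72)→(-6.72, 3.88); distance from the point to it = 0.28 mm. The point is inside the cross-section, 0.28 mm from the nearest boundary — within the 1.6 mm shell band (2 × 0.8).

shell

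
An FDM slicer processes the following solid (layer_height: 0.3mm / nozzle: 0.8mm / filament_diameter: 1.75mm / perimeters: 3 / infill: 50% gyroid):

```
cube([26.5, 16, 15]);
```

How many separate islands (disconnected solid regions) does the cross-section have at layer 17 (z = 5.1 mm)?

At z = 5.1 mm: the cube (footprint 26.5×16) is included at this height. Overall, the cross-section is a single solid region. Island count = 1.

1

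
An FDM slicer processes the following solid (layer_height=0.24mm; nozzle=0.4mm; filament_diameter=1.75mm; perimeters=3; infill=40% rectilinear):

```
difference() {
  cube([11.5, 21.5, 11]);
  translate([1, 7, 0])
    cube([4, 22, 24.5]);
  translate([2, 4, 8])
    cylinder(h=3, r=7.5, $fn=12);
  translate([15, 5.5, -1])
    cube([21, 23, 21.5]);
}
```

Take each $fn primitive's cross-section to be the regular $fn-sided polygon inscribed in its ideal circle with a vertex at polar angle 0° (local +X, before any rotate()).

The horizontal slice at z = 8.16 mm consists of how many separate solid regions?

2

At z = 8.16 mm: the cube is present — its section is the full 11.5×21.5 rectangle; the cube at (1, 7) is present — its section is the full 4×22 rectangle; the r=7.5 cylinder at (2, 4) gives a regular 12-gon of circumradius 7.5 (constant along its height); the cube at (15, 5.5) (footprint 21×23) is included at this height; Subtracting the remaining from the first: starting from the 11.5×21.5 cube, the 4×22 cube at (1, 7) partially overlaps it — only the 58.00 mm² overlap (of its 88.00 mm²) is removed, clipping the outline; the r=7.5 cylinder at (2, 4) partially overlaps it — only the 75.82 mm² overlap (of its 168.75 mm²) is removed, clipping the outline; the 21×23 cube at (15, 5.5) misses the remaining region (no effect) — 2 connected regions. The result has 2 disconnected regions.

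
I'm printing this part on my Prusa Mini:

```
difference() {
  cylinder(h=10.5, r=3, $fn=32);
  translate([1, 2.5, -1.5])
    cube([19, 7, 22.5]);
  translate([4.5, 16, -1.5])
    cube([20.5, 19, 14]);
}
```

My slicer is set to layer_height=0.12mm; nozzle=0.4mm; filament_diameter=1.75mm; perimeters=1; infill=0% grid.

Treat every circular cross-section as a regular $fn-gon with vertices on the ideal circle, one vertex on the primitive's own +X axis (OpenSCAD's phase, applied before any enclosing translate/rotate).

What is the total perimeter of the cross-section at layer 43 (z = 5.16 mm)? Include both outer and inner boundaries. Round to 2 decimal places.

At z = 5.16 mm: the r=3 cylinder contributes a regular 32-gon of circumradius 3 (perimeter = 2·32·3.000·sin(180°/32) = 18.82 mm); the cube at (1, 2.5) (footprint 19×7) is included at this height (perimeter 52.00 mm); the 20.5×19 cube at (4.5, 16) contributes its full rectangle (perimeter 79.00 mm); Taking the first minus the rest: starting from the r=3 cylinder, the 19×7 cube at (1, 2.5) partially overlaps it — only the 0.11 mm² overlap (of its 133.00 mm²) is removed, clipping the outline; the 20.5×19 cube at (4.5, 16) misses the remaining region (no effect) — boundary = 19.06 mm. Overall, the cross-section is a single solid region. Total boundary length (outer) = 19.06 mm.

19.06 mm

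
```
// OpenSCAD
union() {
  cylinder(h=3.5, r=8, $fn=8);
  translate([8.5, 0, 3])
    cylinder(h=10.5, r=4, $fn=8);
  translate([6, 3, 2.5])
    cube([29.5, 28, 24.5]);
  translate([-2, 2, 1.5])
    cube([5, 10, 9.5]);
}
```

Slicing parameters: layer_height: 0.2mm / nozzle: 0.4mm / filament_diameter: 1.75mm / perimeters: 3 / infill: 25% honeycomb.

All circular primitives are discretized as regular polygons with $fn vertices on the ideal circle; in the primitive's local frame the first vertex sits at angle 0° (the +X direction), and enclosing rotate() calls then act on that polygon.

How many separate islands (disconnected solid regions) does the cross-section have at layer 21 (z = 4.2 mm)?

2

At z = 4.2 mm: the cylinder does not reach this height (z outside [0, 3.5]); the r=4 cylinder at (8.5, 0) gives a regular 8-gon of circumradius 4 (constant along its height); the cube at (6, 3) (footprint 29.5×28) is included at this height; the 5×10 cube at (-2, 2) contributes its full rectangle; Merging all regions: the regions partially overlap (shared area 2.41 mm²), so overlapping operands fuse into one piece — 2 connected regions. Overall, the cross-section has 2 separate islands. Island count = 2.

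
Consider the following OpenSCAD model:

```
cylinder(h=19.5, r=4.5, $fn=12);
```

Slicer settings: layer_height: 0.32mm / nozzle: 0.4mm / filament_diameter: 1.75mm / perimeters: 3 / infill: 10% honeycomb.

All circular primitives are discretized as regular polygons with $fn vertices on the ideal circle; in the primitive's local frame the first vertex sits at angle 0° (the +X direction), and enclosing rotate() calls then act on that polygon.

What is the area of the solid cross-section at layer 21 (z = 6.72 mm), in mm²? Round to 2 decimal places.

60.75 mm²

At z = 6.72 mm: the r=4.5 cylinder gives a regular 12-gon of circumradius 4.5 (constant along its height) (area = (12/2)·4.500²·sin(360°/12) = 60.75 mm²). Overall, the cross-section is a single solid region. Net area = 60.75 mm².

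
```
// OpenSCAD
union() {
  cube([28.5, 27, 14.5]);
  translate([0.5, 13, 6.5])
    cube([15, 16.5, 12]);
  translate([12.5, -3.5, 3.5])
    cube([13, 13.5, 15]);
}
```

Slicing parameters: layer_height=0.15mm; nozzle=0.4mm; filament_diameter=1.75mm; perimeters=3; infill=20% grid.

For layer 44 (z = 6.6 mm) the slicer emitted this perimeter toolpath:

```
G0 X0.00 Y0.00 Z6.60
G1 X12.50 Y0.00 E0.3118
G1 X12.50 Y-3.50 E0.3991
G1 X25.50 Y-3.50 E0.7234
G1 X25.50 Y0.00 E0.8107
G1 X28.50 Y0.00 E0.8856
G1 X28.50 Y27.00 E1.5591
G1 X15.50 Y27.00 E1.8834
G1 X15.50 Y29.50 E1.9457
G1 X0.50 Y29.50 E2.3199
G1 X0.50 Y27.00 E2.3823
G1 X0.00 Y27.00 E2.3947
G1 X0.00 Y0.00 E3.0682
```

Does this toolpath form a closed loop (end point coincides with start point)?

Start point (G0): (0.00, 0.00). End point (last G1): the path returns to the start — closed.

yes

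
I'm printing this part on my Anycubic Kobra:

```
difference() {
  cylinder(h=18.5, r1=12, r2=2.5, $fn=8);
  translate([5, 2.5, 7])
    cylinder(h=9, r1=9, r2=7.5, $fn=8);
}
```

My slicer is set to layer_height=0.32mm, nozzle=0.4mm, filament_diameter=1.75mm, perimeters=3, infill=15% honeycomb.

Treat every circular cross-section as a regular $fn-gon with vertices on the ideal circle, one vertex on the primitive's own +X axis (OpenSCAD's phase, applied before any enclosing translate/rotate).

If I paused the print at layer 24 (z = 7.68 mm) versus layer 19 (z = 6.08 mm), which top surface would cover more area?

layer 19 (z = 6.08 mm)

Layer 24 (z = 7.68): the cone (r1=12→r2=2.5) has section circumradius 8.056 here — a regular 8-gon (area = (8/2)·8.056²·sin(360°/8) = 183.57 mm²); the cone at (5, 2.5): at t=0.076 of its height the radius interpolates to r₁+(r₂−r₁)t = 8.887, giving a regular 8-gon of that circumradius (area = (8/2)·8.887²·sin(360°/8) = 223.37 mm²); Subtracting the remaining from the first: starting from the cone (183.57 mm²), the cone at (5, 2.5) partially overlaps it — only the 114.50 mm² overlap (of its 223.37 mm²) is removed, clipping the outline — area = 69.07 mm². So its area = 69.07 mm². Layer 19 (z = 6.08): the cone: at t=0.329 of its height the radius interpolates to r₁+(r₂−r₁)t = 8.878, giving a regular 8-gon of that circumradius (area = (8/2)·8.878²·sin(360°/8) = 222.93 mm²); the cone at (5, 2.5) does not reach this height (z outside [7, 16]); After the difference (first − rest): none of the subtracted shapes is present at this height, so the cone is unchanged — area = 222.93 mm². So its area = 222.93 mm². Layer 19 is larger (222.93 vs 69.07 mm²).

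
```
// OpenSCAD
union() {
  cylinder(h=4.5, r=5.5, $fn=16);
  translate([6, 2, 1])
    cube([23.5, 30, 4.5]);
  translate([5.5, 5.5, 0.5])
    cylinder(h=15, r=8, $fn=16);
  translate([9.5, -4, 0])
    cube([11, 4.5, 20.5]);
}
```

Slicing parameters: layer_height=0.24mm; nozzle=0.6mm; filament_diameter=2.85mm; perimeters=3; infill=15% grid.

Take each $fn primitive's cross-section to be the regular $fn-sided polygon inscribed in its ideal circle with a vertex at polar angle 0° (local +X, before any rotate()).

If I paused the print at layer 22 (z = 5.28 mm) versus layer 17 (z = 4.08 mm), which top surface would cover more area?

layer 17 (z = 4.08 mm)

Layer 22 (z = 5.28): the cylinder does not reach this height (z outside [0, 4.5]); the cube at (6, 2) is present — its section is the full 23.5×30 rectangle (area 705.00 mm²); the r=8 cylinder at (5.5, 5.5) gives a regular 16-gon of circumradius 8 (constant along its height) (area = (16/2)·8.000²·sin(360°/16) = 195.93 mm²); the cube at (9.5, -4) is present — its section is the full 11×4.5 rectangle (area 49.50 mm²); Combining (union): the regions partially overlap — summed areas 950.43 mm² minus the doubly-counted overlap 72.14 mm² gives 878.29 mm² — area = 878.29 mm². So its area = 878.29 mm². Layer 17 (z = 4.08): the r=5.5 cylinder contributes a regular 16-gon of circumradius 5.5 (area = (16/2)·5.500²·sin(360°/16) = 92.61 mm²); the cube at (6, 2) (footprint 23.5×30) is included at this height (area 705.00 mm²); the cylinder at (5.5, 5.5): section is a regular 16-gon, circumradius r=8 (area = (16/2)·8.000²·sin(360°/16) = 195.93 mm²); the cube at (9.5, -4) is present — its section is the full 11×4.5 rectangle (area 49.50 mm²); Merging all regions: the regions partially overlap — summed areas 1043.04 mm² minus the doubly-counted overlap 112.80 mm² gives 930.25 mm² — area = 930.25 mm². So its area = 930.25 mm². Layer 17 is larger (930.25 vs 878.29 mm²).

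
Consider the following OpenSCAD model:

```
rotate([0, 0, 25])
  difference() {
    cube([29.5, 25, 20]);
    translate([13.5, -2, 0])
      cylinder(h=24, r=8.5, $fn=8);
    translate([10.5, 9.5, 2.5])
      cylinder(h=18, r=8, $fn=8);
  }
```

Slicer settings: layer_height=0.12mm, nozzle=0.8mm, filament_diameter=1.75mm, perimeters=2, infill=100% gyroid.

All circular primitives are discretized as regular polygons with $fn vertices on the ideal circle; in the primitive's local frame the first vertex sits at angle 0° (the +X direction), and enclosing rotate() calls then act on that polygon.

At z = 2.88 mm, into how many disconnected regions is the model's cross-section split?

At z = 2.88 mm: the cube is present — its section is the full 29.5×25 rectangle; the r=8.5 cylinder at (13.5, -2) contributes a regular 8-gon of circumradius 8.5; the r=8 cylinder at (10.5, 9.5) contributes a regular 8-gon of circumradius 8; Subtracting the remaining from the first: starting from the 29.5×25 cube, the r=8.5 cylinder at (13.5, -2) partially overlaps it — only the 69.83 mm² overlap (of its 204.35 mm²) is removed, clipping the outline; the r=8 cylinder at (10.5, 9.5) partially overlaps it — only the 154.42 mm² overlap (of its 181.02 mm²) is removed, clipping the outline — 1 connected region; (rotated 25° about Z; rotation is an isometry so areas/perimeters/island counts are preserved). The result has 1 disconnected region.

1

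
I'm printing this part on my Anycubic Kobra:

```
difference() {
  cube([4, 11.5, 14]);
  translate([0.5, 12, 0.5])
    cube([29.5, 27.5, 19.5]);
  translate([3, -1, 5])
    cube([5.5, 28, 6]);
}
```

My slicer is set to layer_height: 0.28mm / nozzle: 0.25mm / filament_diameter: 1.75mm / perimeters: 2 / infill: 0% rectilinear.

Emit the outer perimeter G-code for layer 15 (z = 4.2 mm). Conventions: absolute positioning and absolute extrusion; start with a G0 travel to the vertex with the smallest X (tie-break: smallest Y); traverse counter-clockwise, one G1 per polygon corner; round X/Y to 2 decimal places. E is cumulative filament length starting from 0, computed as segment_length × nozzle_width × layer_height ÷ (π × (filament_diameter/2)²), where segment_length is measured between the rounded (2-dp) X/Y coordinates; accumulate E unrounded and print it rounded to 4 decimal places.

G0 X0.00 Y0.00 Z4.20
G1 X4.00 Y0.00 E0.1164
G1 X4.00 Y11.50 E0.4511
G1 X0.00 Y11.50 E0.5675
G1 X0.00 Y0.00 E0.9022

At z = 4.2 mm: the cube (footprint 4×11.5) is included at this height; the cube at (0.5, 12) (footprint 29.5×27.5) is included at this height; the cube at (3, -1) is not intersected at this z (z outside [5, 11]); After the difference (first − rest): starting from the 4×11.5 cube, the 29.5×27.5 cube at (0.5, 12) misses the remaining region (no effect) — 1 connected region. The outline is a single polygon with 4 vertices. Extrusion per mm of travel: 0.25 × 0.28 / (π × 0.875²) = 0.029103. Accumulating E over each segment gives final E = 0.9022.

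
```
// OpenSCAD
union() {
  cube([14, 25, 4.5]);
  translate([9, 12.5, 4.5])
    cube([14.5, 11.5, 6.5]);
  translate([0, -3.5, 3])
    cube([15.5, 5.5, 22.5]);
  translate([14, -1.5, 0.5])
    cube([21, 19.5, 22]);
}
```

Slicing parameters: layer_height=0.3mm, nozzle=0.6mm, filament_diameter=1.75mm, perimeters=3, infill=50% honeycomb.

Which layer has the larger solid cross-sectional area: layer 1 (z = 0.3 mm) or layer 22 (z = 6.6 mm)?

Layer 1 (z = 0.3): the cube (footprint 14×25) is included at this height (area 350.00 mm²); the cube at (9, 12.5) is not intersected at this z (z outside [4.5, 11]); the cube at (0, -3.5) is absent (z outside [3, 25.5]); the cube at (14, -1.5) is absent (z outside [0.5, 22.5]); Merging all regions: only the 14×25 cube is present, so the union is just that shape — area = 350.00 mm². So its area = 350.00 mm². Layer 22 (z = 6.6): the cube does not reach this height (z outside [0, 4.5]); the 14.5×11.5 cube at (9, 12.5) contributes its full rectangle (area 166.75 mm²); the cube at (0, -3.5) is present — its section is the full 15.5×5.5 rectangle (area 85.25 mm²); the 21×19.5 cube at (14, -1.5) contributes its full rectangle (area 409.50 mm²); Combining (union): the regions partially overlap — summed areas 661.50 mm² minus the doubly-counted overlap 57.50 mm² gives 604.00 mm² — area = 604.00 mm². So its area = 604.00 mm². Layer 22 is larger (604.00 vs 350.00 mm²).

layer 22 (z = 6.6 mm)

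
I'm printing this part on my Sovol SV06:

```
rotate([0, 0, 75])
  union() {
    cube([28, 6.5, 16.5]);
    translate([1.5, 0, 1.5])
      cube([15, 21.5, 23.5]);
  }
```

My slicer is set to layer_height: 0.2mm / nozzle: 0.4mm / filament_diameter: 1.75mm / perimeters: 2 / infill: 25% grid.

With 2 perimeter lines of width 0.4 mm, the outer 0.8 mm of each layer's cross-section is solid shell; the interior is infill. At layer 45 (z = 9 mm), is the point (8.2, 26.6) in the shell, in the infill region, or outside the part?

outside

At z = 9 mm: the cube is present — its section is the full 28×6.5 rectangle; the cube at (1.5, 0) (footprint 15×21.5) is included at this height; Combining (union): the regions partially overlap (shared area 97.50 mm²), so overlapping operands fuse into one piece — 1 connected region; (whole slice rotated 75° about Z — lengths, areas and connectivity unchanged). Overall, the cross-section is a single solid region. Undo the 75° rotation: the query point maps to (27.816, -1.036) in the un-rotated model frame. The nearest boundary edge runs (28.00, 0.00)→(16.50, 0.00); distance from the point to it = 1.04 mm. The point is not inside any of the regions above, so it lies outside the cross-section (1.04 mm from the nearest boundary).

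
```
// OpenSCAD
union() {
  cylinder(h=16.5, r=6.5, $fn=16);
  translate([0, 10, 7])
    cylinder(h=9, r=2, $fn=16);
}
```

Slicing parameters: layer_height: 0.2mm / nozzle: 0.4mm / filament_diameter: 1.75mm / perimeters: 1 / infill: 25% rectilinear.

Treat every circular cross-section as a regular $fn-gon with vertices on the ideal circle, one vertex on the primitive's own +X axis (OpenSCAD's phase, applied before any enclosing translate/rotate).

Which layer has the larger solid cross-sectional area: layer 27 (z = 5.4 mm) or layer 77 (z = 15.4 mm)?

Layer 27 (z = 5.4): the r=6.5 cylinder gives a regular 16-gon of circumradius 6.5 (constant along its height) (area = (16/2)·6.500²·sin(360°/16) = 129.35 mm²); the cylinder at (0, 10) is not intersected at this z (z outside [7, 16]); Taking the union: only the r=6.5 cylinder is present, so the union is just that shape — area = 129.35 mm². So its area = 129.35 mm². Layer 77 (z = 15.4): the r=6.5 cylinder gives a regular 16-gon of circumradius 6.5 (constant along its height) (area = (16/2)·6.500²·sin(360°/16) = 129.35 mm²); the r=2 cylinder at (0, 10) contributes a regular 16-gon of circumradius 2 (area = (16/2)·2.000²·sin(360°/16) = 12.25 mm²); Merging all regions: the 2 present regions are separate (no shared area or edge), so areas and boundary lengths simply add and each stays a separate island — area = 141.59 mm². So its area = 141.59 mm². Layer 77 is larger (141.59 vs 129.35 mm²).

layer 77 (z = 15.4 mm)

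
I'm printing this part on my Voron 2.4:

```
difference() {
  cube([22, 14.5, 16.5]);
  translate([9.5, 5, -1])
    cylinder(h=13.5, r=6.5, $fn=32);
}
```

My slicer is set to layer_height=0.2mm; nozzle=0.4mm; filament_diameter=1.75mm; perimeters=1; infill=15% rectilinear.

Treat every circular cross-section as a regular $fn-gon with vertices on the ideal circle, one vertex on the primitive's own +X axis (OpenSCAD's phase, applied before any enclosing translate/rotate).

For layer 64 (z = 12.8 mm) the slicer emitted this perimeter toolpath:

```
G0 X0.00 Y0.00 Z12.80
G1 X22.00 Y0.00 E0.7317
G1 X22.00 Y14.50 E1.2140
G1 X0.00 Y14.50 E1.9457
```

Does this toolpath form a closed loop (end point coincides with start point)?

Start point (G0): (0.00, 0.00). End point (last G1): the path does not return to the start — open.

no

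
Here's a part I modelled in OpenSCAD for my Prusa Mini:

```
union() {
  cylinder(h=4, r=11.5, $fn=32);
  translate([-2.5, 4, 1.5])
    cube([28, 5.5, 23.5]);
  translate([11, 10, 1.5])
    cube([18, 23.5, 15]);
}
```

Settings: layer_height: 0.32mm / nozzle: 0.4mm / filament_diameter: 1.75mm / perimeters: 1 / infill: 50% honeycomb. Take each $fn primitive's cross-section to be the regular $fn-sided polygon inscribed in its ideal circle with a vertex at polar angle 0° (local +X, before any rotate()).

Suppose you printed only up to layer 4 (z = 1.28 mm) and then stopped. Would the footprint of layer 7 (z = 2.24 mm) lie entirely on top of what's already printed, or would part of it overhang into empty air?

Compare the two slices. At z = 1.28: the r=11.5 cylinder contributes a regular 32-gon of circumradius 11.5 (area = (32/2)·11.500²·sin(360°/32) = 412.81 mm²); the cube at (-2.5, 4) is absent (z outside [1.5, 25]); the cube at (11, 10) is not intersected at this z (z outside [1.5, 16.5]); Merging all regions: only the r=11.5 cylinder is present, so the union is just that shape — area = 412.81 mm². At z = 2.24: the r=11.5 cylinder contributes a regular 32-gon of circumradius 11.5 (area = (32/2)·11.500²·sin(360°/32) = 412.81 mm²); the cube at (-2.5, 4) is present — its section is the full 28×5.5 rectangle (area 154.00 mm²); the 18×23.5 cube at (11, 10) contributes its full rectangle (area 423.00 mm²); Combining (union): the regions partially overlap — summed areas 989.81 mm² minus the doubly-counted overlap 63.50 mm² gives 926.31 mm² — area = 926.31 mm². Checking containment: at z = 2.24 the cross-section extends beyond the z = 1.28 cross-section by about 513.50 mm².

part overhangs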